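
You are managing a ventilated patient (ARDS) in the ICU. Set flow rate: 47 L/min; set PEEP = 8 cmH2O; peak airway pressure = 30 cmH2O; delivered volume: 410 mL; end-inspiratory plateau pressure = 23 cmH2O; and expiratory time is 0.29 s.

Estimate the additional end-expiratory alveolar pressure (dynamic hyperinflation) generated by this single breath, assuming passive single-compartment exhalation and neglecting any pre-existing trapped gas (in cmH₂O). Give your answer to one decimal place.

Flow: 47 L/min ÷ 60 = 0.7833 L/s.
R = (PIP − Pplat)/V̇ = (30 − 23) / 0.7833 = 7.0/0.7833 = 8.937 cmH2O·s/L.
C = Vt/(Pplat − PEEP) = 410.0 / (23 − 8) = 410.0/15.0 = 27.333 mL/cmH2O.
τ = R × C = 8.937 × 0.02733 L/cmH2O = 0.2442 s.
Fraction remaining = e^(−Te/τ) = e^(−0.29/0.2442) = 0.305; trapped volume = 410.0 × 0.305 = 125.05 mL.
Additional alveolar pressure from trapping ≈ V_trapped / C = 125.05 / 27.333 = 4.575 cmH2O.

4.6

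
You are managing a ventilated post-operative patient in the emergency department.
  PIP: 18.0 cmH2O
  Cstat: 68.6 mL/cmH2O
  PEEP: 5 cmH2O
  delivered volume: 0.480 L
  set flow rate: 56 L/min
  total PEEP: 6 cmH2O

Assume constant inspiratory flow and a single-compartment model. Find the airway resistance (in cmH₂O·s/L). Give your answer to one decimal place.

Flow: 56 L/min ÷ 60 = 0.9333 L/s.
Total PEEP = 6 cmH2O (set 5 + intrinsic 1); this is the baseline alveolar pressure.
Equation of motion (constant flow): PIP = Vt/C + R·V̇ + PEEP.
R·V̇ = PIP − Vt/C − PEEP = 18.0 − 480/68.6 − 6 = 18.0 − 6.997 − 6 = 5.003 cmH2O.
R = 5.003 / 0.9333 = 5.361 cmH2O·s/L.

5.4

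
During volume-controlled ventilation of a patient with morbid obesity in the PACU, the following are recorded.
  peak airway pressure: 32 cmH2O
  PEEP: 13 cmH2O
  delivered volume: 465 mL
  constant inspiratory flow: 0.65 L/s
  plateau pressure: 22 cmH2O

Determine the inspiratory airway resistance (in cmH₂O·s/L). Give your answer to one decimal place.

Raw = (PIP − Pplat) / flow = (32 − 22) / 0.65 = 10.0 / 0.65 = 15.385 cmH2O·s/L.

15.4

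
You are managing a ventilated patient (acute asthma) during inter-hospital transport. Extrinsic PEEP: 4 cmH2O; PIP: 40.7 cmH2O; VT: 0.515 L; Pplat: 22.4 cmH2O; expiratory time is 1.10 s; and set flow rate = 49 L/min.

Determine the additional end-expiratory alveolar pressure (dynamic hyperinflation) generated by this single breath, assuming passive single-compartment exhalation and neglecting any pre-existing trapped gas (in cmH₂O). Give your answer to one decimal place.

Flow: 49 L/min ÷ 60 = 0.8167 L/s.
R = (PIP − Pplat)/V̇ = (40.7 − 22.4) / 0.8167 = 18.3/0.8167 = 22.407 cmH2O·s/L.
C = Vt/(Pplat − PEEP) = 515.0 / (22.4 − 4) = 515.0/18.4 = 27.989 mL/cmH2O.
τ = R × C = 22.407 × 0.02799 L/cmH2O = 0.6272 s.
Fraction remaining = e^(−Te/τ) = e^(−1.10/0.6272) = 0.1731; trapped volume = 515.0 × 0.1731 = 89.147 mL.
Additional alveolar pressure from trapping ≈ V_trapped / C = 89.147 / 27.989 = 3.185 cmH2O.

3.2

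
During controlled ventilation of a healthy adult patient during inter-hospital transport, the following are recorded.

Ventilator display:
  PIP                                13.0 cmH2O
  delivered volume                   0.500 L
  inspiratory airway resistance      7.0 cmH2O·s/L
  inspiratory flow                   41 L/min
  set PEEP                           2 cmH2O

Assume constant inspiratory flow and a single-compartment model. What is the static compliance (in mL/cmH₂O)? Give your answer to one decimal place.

80.4

Flow: 41 L/min ÷ 60 = 0.6833 L/s.
Equation of motion (constant flow): PIP = Vt/C + R·V̇ + PEEP.
Vt/C = PIP − R·V̇ − PEEP = 13.0 − 7.0×0.6833 − 2 = 13.0 − 4.783 − 2 = 6.217 cmH2O.
C = Vt / 6.217 = 500 / 6.217 = 80.425 mL/cmH2O.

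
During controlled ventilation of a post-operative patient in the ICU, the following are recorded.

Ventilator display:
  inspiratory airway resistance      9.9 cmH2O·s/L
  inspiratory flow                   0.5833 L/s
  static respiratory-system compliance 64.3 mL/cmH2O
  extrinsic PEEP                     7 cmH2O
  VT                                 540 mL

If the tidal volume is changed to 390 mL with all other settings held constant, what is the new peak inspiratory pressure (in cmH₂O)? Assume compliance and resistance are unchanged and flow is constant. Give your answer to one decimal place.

PIP = Vt/C + R·V̇ + PEEP (constant-flow equation of motion).
Only the elastic term changes: ΔPIP = ΔVt / C = (390 − 540) / 64.3 = -2.333 cmH2O.
Original PIP = 540/64.3 + 9.9×0.5833 + 7 = 21.173 cmH2O; new PIP = 21.173 + (-2.333) = 18.84 cmH2O.

18.8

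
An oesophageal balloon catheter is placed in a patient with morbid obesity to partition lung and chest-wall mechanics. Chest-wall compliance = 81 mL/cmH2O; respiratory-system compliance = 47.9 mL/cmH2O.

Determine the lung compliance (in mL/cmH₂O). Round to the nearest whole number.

1/CL = 1/Crs − 1/Ccw.
1/CL = 1/47.9 − 1/81 = 0.008531.
CL = 117.22 mL/cmH2O.

117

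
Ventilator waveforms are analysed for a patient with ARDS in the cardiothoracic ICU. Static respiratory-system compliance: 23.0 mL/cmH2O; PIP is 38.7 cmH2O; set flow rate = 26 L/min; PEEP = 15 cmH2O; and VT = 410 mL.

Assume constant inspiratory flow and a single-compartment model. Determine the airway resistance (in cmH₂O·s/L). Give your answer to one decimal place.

13.6

Flow: 26 L/min ÷ 60 = 0.4333 L/s.
Equation of motion (constant flow): PIP = Vt/C + R·V̇ + PEEP.
R·V̇ = PIP − Vt/C − PEEP = 38.7 − 410/23.0 − 15 = 38.7 − 17.826 − 15 = 5.874 cmH2O.
R = 5.874 / 0.4333 = 13.556 cmH2O·s/L.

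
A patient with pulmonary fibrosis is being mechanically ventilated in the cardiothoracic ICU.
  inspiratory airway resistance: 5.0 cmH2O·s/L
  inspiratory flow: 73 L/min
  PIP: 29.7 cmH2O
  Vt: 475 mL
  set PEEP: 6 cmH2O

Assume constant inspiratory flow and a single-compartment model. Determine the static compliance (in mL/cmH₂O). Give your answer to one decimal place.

Flow: 73 L/min ÷ 60 = 1.2167 L/s.
Equation of motion (constant flow): PIP = Vt/C + R·V̇ + PEEP.
Vt/C = PIP − R·V̇ − PEEP = 29.7 − 5.0×1.2167 − 6 = 29.7 − 6.084 − 6 = 17.616 cmH2O.
C = Vt / 17.616 = 475 / 17.616 = 26.964 mL/cmH2O.

27.0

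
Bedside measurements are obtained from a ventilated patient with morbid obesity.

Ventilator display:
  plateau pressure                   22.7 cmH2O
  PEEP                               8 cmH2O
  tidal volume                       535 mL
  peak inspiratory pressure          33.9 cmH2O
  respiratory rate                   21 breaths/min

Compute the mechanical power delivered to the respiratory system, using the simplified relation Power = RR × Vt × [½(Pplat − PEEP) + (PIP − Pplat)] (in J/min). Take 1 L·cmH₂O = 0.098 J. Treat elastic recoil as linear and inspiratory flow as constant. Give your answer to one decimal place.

20.4

Per-breath work = Vt × [½(Pplat−PEEP) + (PIP−Pplat)] = 0.535 × [0.5×14.7 + 11.2] = 0.535 × 18.55 = 9.924 L·cmH2O.
Power = 21 × 9.924 = 208.4 L·cmH2O/min.
× 0.098 J/(L·cmH2O) → 20.423 J/min.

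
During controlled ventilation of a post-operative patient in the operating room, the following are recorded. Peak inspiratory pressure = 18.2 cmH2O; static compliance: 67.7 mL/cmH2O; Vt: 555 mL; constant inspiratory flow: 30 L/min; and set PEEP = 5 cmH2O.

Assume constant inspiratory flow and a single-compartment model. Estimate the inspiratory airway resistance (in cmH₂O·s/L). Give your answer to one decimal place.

Flow: 30 L/min ÷ 60 = 0.5 L/s.
Equation of motion (constant flow): PIP = Vt/C + R·V̇ + PEEP.
R·V̇ = PIP − Vt/C − PEEP = 18.2 − 555/67.7 − 5 = 18.2 − 8.198 − 5 = 5.002 cmH2O.
R = 5.002 / 0.5 = 10.004 cmH2O·s/L.

10.0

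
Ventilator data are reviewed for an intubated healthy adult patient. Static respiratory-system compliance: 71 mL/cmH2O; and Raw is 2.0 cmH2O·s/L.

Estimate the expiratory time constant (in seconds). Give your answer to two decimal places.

τ = R × C = 2.0 × 71 mL/cmH2O = 2.0 × 0.071 L/cmH2O = 0.142 s.

0.14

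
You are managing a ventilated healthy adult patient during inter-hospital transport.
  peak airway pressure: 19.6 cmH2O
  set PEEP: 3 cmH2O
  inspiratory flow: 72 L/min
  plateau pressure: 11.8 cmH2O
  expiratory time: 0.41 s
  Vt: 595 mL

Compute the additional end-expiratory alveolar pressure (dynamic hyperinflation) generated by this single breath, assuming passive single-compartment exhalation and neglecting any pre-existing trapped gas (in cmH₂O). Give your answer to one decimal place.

Flow: 72 L/min ÷ 60 = 1.2 L/s.
R = (PIP − Pplat)/V̇ = (19.6 − 11.8) / 1.2 = 7.8/1.2 = 6.5 cmH2O·s/L.
C = Vt/(Pplat − PEEP) = 595.0 / (11.8 − 3) = 595.0/8.8 = 67.614 mL/cmH2O.
τ = R × C = 6.5 × 0.06761 L/cmH2O = 0.4395 s.
Fraction remaining = e^(−Te/τ) = e^(−0.41/0.4395) = 0.3934; trapped volume = 595.0 × 0.3934 = 234.07 mL.
Additional alveolar pressure from trapping ≈ V_trapped / C = 234.07 / 67.614 = 3.462 cmH2O.

3.5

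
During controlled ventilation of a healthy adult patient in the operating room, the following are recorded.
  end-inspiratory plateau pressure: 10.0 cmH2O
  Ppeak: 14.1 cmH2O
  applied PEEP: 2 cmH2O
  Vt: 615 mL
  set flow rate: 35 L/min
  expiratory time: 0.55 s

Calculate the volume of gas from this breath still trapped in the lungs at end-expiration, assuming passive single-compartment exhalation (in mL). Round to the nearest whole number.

222

Flow: 35 L/min ÷ 60 = 0.5833 L/s.
R = (PIP − Pplat)/V̇ = (14.1 − 10.0) / 0.5833 = 4.1/0.5833 = 7.029 cmH2O·s/L.
C = Vt/(Pplat − PEEP) = 615.0 / (10.0 − 2) = 615.0/8.0 = 76.875 mL/cmH2O.
τ = R × C = 7.029 × 0.07688 L/cmH2O = 0.5404 s.
Fraction remaining = e^(−Te/τ) = e^(−0.55/0.5404) = 0.3614.
Trapped volume = 615.0 × 0.3614 = 222.26 mL.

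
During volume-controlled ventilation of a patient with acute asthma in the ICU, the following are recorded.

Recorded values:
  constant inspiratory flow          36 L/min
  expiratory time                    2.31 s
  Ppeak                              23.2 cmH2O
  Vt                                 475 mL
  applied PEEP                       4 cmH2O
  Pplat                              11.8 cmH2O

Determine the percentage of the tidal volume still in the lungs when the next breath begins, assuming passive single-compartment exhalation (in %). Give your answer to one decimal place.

Flow: 36 L/min ÷ 60 = 0.6 L/s.
R = (PIP − Pplat)/V̇ = (23.2 − 11.8) / 0.6 = 11.4/0.6 = 19.0 cmH2O·s/L.
C = Vt/(Pplat − PEEP) = 475.0 / (11.8 − 4) = 475.0/7.8 = 60.897 mL/cmH2O.
τ = R × C = 19.0 × 0.0609 L/cmH2O = 1.157 s.
Fraction remaining at end-expiration = e^(−Te/τ) = e^(−2.31/1.157) = 0.1358 → 13.58%.

13.6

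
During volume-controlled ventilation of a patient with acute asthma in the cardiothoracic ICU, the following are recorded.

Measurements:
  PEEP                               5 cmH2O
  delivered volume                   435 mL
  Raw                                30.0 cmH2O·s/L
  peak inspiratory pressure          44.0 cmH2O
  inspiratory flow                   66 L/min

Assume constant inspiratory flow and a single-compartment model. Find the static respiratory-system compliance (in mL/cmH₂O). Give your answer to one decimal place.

72.5

Flow: 66 L/min ÷ 60 = 1.1 L/s.
Equation of motion (constant flow): PIP = Vt/C + R·V̇ + PEEP.
Vt/C = PIP − R·V̇ − PEEP = 44.0 − 30.0×1.1 − 5 = 44.0 − 33.0 − 5 = 6.0 cmH2O.
C = Vt / 6.0 = 435 / 6.0 = 72.5 mL/cmH2O.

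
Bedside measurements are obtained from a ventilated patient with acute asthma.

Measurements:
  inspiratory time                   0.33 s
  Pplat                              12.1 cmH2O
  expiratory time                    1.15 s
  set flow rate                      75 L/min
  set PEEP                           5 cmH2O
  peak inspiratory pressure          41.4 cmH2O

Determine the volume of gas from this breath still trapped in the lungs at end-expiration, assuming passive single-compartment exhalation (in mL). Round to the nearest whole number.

177

Flow: 75 L/min ÷ 60 = 1.25 L/s.
Vt = flow × Ti = 1.25 L/s × 0.33 s × 1000 mL/L = 412.5 mL.
R = (PIP − Pplat)/V̇ = (41.4 − 12.1) / 1.25 = 29.3/1.25 = 23.44 cmH2O·s/L.
C = Vt/(Pplat − PEEP) = 412.5 / (12.1 − 5) = 412.5/7.1 = 58.099 mL/cmH2O.
τ = R × C = 23.44 × 0.0581 L/cmH2O = 1.362 s.
Fraction remaining = e^(−Te/τ) = e^(−1.15/1.362) = 0.4298.
Trapped volume = 412.5 × 0.4298 = 177.29 mL.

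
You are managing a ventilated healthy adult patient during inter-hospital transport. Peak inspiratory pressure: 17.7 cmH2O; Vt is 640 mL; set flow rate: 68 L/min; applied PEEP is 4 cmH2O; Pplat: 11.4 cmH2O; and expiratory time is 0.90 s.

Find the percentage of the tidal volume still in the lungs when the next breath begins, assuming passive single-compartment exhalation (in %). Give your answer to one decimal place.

15.4

Flow: 68 L/min ÷ 60 = 1.1333 L/s.
R = (PIP − Pplat)/V̇ = (17.7 − 11.4) / 1.1333 = 6.3/1.1333 = 5.559 cmH2O·s/L.
C = Vt/(Pplat − PEEP) = 640.0 / (11.4 − 4) = 640.0/7.4 = 86.486 mL/cmH2O.
τ = R × C = 5.559 × 0.08649 L/cmH2O = 0.4808 s.
Fraction remaining at end-expiration = e^(−Te/τ) = e^(−0.90/0.4808) = 0.1538 → 15.38%.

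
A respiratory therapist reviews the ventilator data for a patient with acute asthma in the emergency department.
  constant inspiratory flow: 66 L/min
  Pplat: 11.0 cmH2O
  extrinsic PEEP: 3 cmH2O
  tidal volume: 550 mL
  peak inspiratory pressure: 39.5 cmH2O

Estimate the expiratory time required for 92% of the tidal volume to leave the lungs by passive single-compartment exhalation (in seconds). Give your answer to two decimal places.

Flow: 66 L/min ÷ 60 = 1.1 L/s.
R = (PIP − Pplat)/V̇ = (39.5 − 11.0) / 1.1 = 28.5/1.1 = 25.909 cmH2O·s/L.
C = Vt/(Pplat − PEEP) = 550.0 / (11.0 − 3) = 550.0/8.0 = 68.75 mL/cmH2O.
τ = R × C = 25.909 × 0.06875 L/cmH2O = 1.781 s.
t = −τ·ln(1 − 0.92) = −1.781·ln(0.08) = 4.498 s.

4.50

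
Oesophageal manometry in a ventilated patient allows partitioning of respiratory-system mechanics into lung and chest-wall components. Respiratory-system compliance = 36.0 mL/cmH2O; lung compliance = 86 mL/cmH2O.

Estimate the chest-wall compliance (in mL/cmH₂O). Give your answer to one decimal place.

61.9

1/Ccw = 1/Crs − 1/CL.
1/Ccw = 1/36.0 − 1/86 = 0.01615.
Ccw = 61.92 mL/cmH2O.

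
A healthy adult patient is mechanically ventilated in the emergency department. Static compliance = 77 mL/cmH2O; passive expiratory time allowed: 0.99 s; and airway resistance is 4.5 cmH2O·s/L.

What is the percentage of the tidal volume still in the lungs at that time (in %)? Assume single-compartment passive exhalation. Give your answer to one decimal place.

5.7

τ = R × C = 4.5 × 77 mL/cmH2O = 4.5 × 0.077 L/cmH2O = 0.3465 s.
Passive exhalation: V(t)/V₀ = e^(−t/τ) = e^(−0.99/0.3465) = 0.05743.
Fraction remaining = 0.05743 → 5.743%.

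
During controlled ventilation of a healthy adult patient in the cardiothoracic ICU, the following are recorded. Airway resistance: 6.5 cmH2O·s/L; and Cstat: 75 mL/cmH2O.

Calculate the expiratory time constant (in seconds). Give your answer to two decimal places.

τ = R × C = 6.5 × 75 mL/cmH2O = 6.5 × 0.075 L/cmH2O = 0.4875 s.

0.49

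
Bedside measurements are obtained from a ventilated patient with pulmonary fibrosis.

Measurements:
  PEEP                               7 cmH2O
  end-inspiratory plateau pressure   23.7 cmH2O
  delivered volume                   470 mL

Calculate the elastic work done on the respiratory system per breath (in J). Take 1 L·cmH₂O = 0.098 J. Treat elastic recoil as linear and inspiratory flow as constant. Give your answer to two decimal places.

0.38

Elastic work ≈ ½ × (Pplat − PEEP) × Vt = 0.5 × (23.7 − 7) × 0.470 L = 0.5 × 16.7 × 0.470 = 3.925 L·cmH2O.
× 0.098 J/(L·cmH2O) → 0.3847 J.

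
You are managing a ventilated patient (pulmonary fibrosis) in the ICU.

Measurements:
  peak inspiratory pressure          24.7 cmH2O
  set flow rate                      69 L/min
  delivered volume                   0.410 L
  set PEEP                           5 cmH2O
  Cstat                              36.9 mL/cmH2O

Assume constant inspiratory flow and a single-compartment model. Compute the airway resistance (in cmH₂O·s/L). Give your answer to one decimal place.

7.5

Flow: 69 L/min ÷ 60 = 1.15 L/s.
Equation of motion (constant flow): PIP = Vt/C + R·V̇ + PEEP.
R·V̇ = PIP − Vt/C − PEEP = 24.7 − 410/36.9 − 5 = 24.7 − 11.111 − 5 = 8.589 cmH2O.
R = 8.589 / 1.15 = 7.469 cmH2O·s/L.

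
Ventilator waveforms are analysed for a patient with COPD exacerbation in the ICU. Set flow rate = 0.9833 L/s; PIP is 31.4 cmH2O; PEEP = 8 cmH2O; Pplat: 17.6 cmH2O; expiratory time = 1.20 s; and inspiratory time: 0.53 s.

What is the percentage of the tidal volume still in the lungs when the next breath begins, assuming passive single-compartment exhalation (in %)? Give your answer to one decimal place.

20.7

Vt = flow × Ti = 0.9833 L/s × 0.53 s × 1000 mL/L = 521.15 mL.
R = (PIP − Pplat)/V̇ = (31.4 − 17.6) / 0.9833 = 13.8/0.9833 = 14.034 cmH2O·s/L.
C = Vt/(Pplat − PEEP) = 521.15 / (17.6 − 8) = 521.15/9.6 = 54.286 mL/cmH2O.
τ = R × C = 14.034 × 0.05429 L/cmH2O = 0.7619 s.
Fraction remaining at end-expiration = e^(−Te/τ) = e^(−1.20/0.7619) = 0.207 → 20.7%.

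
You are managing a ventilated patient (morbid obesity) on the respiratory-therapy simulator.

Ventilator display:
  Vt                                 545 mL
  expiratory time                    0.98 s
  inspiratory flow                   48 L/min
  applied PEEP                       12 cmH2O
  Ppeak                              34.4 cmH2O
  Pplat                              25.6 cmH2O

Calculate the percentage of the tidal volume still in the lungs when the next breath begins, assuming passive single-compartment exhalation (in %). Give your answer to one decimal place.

10.8

Flow: 48 L/min ÷ 60 = 0.8 L/s.
R = (PIP − Pplat)/V̇ = (34.4 − 25.6) / 0.8 = 8.8/0.8 = 11.0 cmH2O·s/L.
C = Vt/(Pplat − PEEP) = 545.0 / (25.6 − 12) = 545.0/13.6 = 40.074 mL/cmH2O.
τ = R × C = 11.0 × 0.04007 L/cmH2O = 0.4408 s.
Fraction remaining at end-expiration = e^(−Te/τ) = e^(−0.98/0.4408) = 0.1083 → 10.83%.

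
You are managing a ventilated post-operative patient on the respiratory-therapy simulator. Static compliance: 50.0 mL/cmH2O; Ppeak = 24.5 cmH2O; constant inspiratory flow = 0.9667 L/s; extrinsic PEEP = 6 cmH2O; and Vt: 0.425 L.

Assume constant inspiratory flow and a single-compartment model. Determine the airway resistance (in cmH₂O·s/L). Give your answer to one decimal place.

10.3

Equation of motion (constant flow): PIP = Vt/C + R·V̇ + PEEP.
R·V̇ = PIP − Vt/C − PEEP = 24.5 − 425/50.0 − 6 = 24.5 − 8.5 − 6 = 10.0 cmH2O.
R = 10.0 / 0.9667 = 10.344 cmH2O·s/L.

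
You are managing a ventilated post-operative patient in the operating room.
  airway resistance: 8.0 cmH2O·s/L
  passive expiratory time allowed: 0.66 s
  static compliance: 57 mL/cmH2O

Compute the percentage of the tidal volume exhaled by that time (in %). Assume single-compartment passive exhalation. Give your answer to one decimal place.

76.5

τ = R × C = 8.0 × 57 mL/cmH2O = 8.0 × 0.057 L/cmH2O = 0.456 s.
Passive exhalation: V(t)/V₀ = e^(−t/τ) = e^(−0.66/0.456) = 0.2352.
Fraction exhaled = 1 − 0.2352 = 0.7648 → 76.48%.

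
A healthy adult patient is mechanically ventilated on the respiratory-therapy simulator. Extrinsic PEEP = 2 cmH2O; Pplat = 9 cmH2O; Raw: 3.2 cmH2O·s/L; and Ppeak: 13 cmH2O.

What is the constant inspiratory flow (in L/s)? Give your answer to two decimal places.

flow = (PIP − Pplat) / Raw = 4.0 / 3.2 = 1.25 L/s.

1.25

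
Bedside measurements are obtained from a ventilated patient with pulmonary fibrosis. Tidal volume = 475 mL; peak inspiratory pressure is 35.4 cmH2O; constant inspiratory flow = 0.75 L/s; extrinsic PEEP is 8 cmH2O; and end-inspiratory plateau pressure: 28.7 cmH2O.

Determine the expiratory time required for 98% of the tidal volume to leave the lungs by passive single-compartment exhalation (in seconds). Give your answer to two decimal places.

R = (PIP − Pplat)/V̇ = (35.4 − 28.7) / 0.75 = 6.7/0.75 = 8.933 cmH2O·s/L.
C = Vt/(Pplat − PEEP) = 475.0 / (28.7 − 8) = 475.0/20.7 = 22.947 mL/cmH2O.
τ = R × C = 8.933 × 0.02295 L/cmH2O = 0.205 s.
t = −τ·ln(1 − 0.98) = −0.205·ln(0.02) = 0.802 s.

0.80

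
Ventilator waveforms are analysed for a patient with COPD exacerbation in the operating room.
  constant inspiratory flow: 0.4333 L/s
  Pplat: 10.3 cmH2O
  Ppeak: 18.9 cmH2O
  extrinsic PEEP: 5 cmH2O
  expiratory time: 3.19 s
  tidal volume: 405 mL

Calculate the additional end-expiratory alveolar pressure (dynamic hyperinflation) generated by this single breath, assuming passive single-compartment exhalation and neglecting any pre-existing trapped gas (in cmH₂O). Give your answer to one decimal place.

R = (PIP − Pplat)/V̇ = (18.9 − 10.3) / 0.4333 = 8.6/0.4333 = 19.848 cmH2O·s/L.
C = Vt/(Pplat − PEEP) = 405.0 / (10.3 − 5) = 405.0/5.3 = 76.415 mL/cmH2O.
τ = R × C = 19.848 × 0.07642 L/cmH2O = 1.517 s.
Fraction remaining = e^(−Te/τ) = e^(−3.19/1.517) = 0.1221; trapped volume = 405.0 × 0.1221 = 49.451 mL.
Additional alveolar pressure from trapping ≈ V_trapped / C = 49.451 / 76.415 = 0.6471 cmH2O.

0.6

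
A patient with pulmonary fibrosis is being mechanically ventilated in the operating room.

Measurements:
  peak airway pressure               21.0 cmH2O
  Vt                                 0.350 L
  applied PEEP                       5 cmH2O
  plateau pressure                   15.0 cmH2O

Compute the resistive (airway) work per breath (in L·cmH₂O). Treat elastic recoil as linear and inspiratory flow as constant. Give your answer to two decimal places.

2.10

With constant inspiratory flow the resistive pressure is constant at PIP − Pplat = 21.0 − 15.0 = 6.0 cmH2O, so resistive work = 6.0 × 0.350 = 2.1 L·cmH2O.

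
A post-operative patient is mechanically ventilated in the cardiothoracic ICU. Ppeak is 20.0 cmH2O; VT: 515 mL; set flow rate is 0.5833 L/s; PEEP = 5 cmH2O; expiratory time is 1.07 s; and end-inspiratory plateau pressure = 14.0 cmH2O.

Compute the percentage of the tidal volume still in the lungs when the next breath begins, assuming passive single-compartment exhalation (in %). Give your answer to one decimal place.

R = (PIP − Pplat)/V̇ = (20.0 − 14.0) / 0.5833 = 6.0/0.5833 = 10.286 cmH2O·s/L.
C = Vt/(Pplat − PEEP) = 515.0 / (14.0 − 5) = 515.0/9.0 = 57.222 mL/cmH2O.
τ = R × C = 10.286 × 0.05722 L/cmH2O = 0.5886 s.
Fraction remaining at end-expiration = e^(−Te/τ) = e^(−1.07/0.5886) = 0.1624 → 16.24%.

16.2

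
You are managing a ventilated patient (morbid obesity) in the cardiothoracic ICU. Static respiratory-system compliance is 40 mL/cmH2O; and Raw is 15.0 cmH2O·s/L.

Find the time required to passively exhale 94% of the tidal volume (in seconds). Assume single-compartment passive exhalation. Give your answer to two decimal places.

1.69

τ = R × C = 15.0 × 40 mL/cmH2O = 15.0 × 0.040 L/cmH2O = 0.6 s.
Exhaled fraction f = 1 − e^(−t/τ) → t = −τ·ln(1 − f) = −0.6·ln(0.06) = 1.688 s.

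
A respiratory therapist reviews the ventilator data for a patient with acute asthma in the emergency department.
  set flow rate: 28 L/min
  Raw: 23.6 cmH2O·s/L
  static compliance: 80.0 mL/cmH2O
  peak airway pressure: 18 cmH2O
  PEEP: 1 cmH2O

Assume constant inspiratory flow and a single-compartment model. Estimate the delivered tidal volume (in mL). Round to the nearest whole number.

Flow: 28 L/min ÷ 60 = 0.4667 L/s.
Equation of motion (constant flow): PIP = Vt/C + R·V̇ + PEEP.
Vt/C = PIP − R·V̇ − PEEP = 18 − 11.014 − 1 = 5.986 cmH2O.
Vt = C × 5.986 = 80.0 × 5.986 = 478.88 mL.

479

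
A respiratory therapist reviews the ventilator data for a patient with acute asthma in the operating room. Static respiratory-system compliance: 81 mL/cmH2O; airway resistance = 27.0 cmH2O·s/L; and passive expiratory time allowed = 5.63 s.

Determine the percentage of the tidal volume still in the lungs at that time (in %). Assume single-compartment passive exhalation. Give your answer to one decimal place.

7.6

τ = R × C = 27.0 × 81 mL/cmH2O = 27.0 × 0.081 L/cmH2O = 2.187 s.
Passive exhalation: V(t)/V₀ = e^(−t/τ) = e^(−5.63/2.187) = 0.07621.
Fraction remaining = 0.07621 → 7.621%.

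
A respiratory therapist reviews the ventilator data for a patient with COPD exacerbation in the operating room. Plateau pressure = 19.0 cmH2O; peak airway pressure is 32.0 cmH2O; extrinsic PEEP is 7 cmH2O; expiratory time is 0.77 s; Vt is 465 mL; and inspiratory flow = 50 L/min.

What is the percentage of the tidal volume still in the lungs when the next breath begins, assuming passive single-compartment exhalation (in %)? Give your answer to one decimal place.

28.0

Flow: 50 L/min ÷ 60 = 0.8333 L/s.
R = (PIP − Pplat)/V̇ = (32.0 − 19.0) / 0.8333 = 13.0/0.8333 = 15.601 cmH2O·s/L.
C = Vt/(Pplat − PEEP) = 465.0 / (19.0 − 7) = 465.0/12.0 = 38.75 mL/cmH2O.
τ = R × C = 15.601 × 0.03875 L/cmH2O = 0.6045 s.
Fraction remaining at end-expiration = e^(−Te/τ) = e^(−0.77/0.6045) = 0.2798 → 27.98%.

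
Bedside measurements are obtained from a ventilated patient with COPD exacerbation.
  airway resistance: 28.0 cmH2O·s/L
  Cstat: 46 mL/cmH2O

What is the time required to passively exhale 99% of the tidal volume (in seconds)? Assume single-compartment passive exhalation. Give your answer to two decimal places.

τ = R × C = 28.0 × 46 mL/cmH2O = 28.0 × 0.046 L/cmH2O = 1.288 s.
Exhaled fraction f = 1 − e^(−t/τ) → t = −τ·ln(1 − f) = −1.288·ln(0.01) = 5.931 s.

5.93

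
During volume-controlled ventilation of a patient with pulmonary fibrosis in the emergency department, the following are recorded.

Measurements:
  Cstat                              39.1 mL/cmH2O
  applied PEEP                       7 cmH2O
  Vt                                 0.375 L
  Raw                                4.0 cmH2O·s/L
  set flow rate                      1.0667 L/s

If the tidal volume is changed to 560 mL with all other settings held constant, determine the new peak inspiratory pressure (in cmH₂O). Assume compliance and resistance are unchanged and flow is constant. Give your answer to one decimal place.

PIP = Vt/C + R·V̇ + PEEP (constant-flow equation of motion).
Only the elastic term changes: ΔPIP = ΔVt / C = (560 − 375) / 39.1 = 4.731 cmH2O.
Original PIP = 375/39.1 + 4.0×1.0667 + 7 = 20.858 cmH2O; new PIP = 20.858 + (4.731) = 25.589 cmH2O.

25.6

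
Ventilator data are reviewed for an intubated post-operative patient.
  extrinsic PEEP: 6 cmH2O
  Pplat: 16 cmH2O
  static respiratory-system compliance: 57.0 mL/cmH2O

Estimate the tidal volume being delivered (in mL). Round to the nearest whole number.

570

Vt = Cstat × (Pplat − PEEP) = 57.0 × (16 − 6) = 57.0 × 10.0 = 570.0 mL.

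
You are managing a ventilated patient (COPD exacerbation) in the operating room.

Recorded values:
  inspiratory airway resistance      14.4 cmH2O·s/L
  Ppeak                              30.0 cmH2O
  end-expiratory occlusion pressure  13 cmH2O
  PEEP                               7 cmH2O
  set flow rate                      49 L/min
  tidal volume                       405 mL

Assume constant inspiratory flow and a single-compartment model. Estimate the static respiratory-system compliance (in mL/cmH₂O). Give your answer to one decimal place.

Flow: 49 L/min ÷ 60 = 0.8167 L/s.
Total PEEP = 13 cmH2O (set 7 + intrinsic 6); this is the baseline alveolar pressure.
Equation of motion (constant flow): PIP = Vt/C + R·V̇ + PEEP.
Vt/C = PIP − R·V̇ − PEEP = 30.0 − 14.4×0.8167 − 13 = 30.0 − 11.76 − 13 = 5.24 cmH2O.
C = Vt / 5.24 = 405 / 5.24 = 77.29 mL/cmH2O.

77.3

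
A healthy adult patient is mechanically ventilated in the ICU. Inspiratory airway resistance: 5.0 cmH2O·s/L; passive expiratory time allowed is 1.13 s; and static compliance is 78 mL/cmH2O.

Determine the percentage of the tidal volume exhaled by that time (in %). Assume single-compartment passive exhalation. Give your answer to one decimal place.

94.5

τ = R × C = 5.0 × 78 mL/cmH2O = 5.0 × 0.078 L/cmH2O = 0.39 s.
Passive exhalation: V(t)/V₀ = e^(−t/τ) = e^(−1.13/0.39) = 0.05516.
Fraction exhaled = 1 − 0.05516 = 0.9448 → 94.48%.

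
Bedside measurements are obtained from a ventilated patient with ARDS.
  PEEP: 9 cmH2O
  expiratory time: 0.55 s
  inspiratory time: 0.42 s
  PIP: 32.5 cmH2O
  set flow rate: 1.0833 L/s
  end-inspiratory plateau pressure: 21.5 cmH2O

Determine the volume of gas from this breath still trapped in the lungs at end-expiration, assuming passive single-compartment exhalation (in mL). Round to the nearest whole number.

Vt = flow × Ti = 1.0833 L/s × 0.42 s × 1000 mL/L = 454.99 mL.
R = (PIP − Pplat)/V̇ = (32.5 − 21.5) / 1.0833 = 11.0/1.0833 = 10.154 cmH2O·s/L.
C = Vt/(Pplat − PEEP) = 454.99 / (21.5 − 9) = 454.99/12.5 = 36.399 mL/cmH2O.
τ = R × C = 10.154 × 0.0364 L/cmH2O = 0.3696 s.
Fraction remaining = e^(−Te/τ) = e^(−0.55/0.3696) = 0.2258.
Trapped volume = 454.99 × 0.2258 = 102.74 mL.

103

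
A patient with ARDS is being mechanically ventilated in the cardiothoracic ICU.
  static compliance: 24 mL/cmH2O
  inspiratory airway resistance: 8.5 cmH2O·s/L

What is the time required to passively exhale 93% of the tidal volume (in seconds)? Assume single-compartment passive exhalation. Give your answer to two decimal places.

τ = R × C = 8.5 × 24 mL/cmH2O = 8.5 × 0.024 L/cmH2O = 0.204 s.
Exhaled fraction f = 1 − e^(−t/τ) → t = −τ·ln(1 − f) = −0.204·ln(0.07) = 0.5425 s.

0.54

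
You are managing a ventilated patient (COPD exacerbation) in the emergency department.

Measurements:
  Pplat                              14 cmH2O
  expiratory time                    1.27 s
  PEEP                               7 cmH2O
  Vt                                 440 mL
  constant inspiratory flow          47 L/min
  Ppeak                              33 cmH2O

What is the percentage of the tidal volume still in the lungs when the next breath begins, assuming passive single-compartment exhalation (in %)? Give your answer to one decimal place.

Flow: 47 L/min ÷ 60 = 0.7833 L/s.
R = (PIP − Pplat)/V̇ = (33 − 14) / 0.7833 = 19.0/0.7833 = 24.256 cmH2O·s/L.
C = Vt/(Pplat − PEEP) = 440.0 / (14 − 7) = 440.0/7.0 = 62.857 mL/cmH2O.
τ = R × C = 24.256 × 0.06286 L/cmH2O = 1.525 s.
Fraction remaining at end-expiration = e^(−Te/τ) = e^(−1.27/1.525) = 0.4348 → 43.48%.

43.5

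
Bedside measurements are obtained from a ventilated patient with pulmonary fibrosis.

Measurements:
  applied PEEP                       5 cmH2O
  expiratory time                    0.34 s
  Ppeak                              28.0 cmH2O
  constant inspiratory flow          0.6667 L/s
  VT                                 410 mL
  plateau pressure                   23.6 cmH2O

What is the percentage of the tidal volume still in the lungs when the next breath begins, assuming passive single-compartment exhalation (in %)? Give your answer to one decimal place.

R = (PIP − Pplat)/V̇ = (28.0 − 23.6) / 0.6667 = 4.4/0.6667 = 6.6 cmH2O·s/L.
C = Vt/(Pplat − PEEP) = 410.0 / (23.6 − 5) = 410.0/18.6 = 22.043 mL/cmH2O.
τ = R × C = 6.6 × 0.02204 L/cmH2O = 0.1455 s.
Fraction remaining at end-expiration = e^(−Te/τ) = e^(−0.34/0.1455) = 0.09664 → 9.664%.

9.7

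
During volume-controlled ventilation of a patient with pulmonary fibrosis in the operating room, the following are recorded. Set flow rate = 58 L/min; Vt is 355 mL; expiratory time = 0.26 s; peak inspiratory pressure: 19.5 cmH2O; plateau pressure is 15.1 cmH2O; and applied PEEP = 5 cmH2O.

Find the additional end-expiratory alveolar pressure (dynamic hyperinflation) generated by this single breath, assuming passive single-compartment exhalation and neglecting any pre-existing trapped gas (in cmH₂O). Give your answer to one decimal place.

2.0

Flow: 58 L/min ÷ 60 = 0.9667 L/s.
R = (PIP − Pplat)/V̇ = (19.5 − 15.1) / 0.9667 = 4.4/0.9667 = 4.552 cmH2O·s/L.
C = Vt/(Pplat − PEEP) = 355.0 / (15.1 − 5) = 355.0/10.1 = 35.149 mL/cmH2O.
τ = R × C = 4.552 × 0.03515 L/cmH2O = 0.16 s.
Fraction remaining = e^(−Te/τ) = e^(−0.26/0.16) = 0.1969; trapped volume = 355.0 × 0.1969 = 69.9 mL.
Additional alveolar pressure from trapping ≈ V_trapped / C = 69.9 / 35.149 = 1.989 cmH2O.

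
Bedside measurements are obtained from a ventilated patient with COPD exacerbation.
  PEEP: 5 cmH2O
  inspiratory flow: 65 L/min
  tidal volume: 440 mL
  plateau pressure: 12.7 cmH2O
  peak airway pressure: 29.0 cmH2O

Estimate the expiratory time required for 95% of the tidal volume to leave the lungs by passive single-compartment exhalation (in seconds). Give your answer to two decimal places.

2.58

Flow: 65 L/min ÷ 60 = 1.0833 L/s.
R = (PIP − Pplat)/V̇ = (29.0 − 12.7) / 1.0833 = 16.3/1.0833 = 15.047 cmH2O·s/L.
C = Vt/(Pplat − PEEP) = 440.0 / (12.7 − 5) = 440.0/7.7 = 57.143 mL/cmH2O.
τ = R × C = 15.047 × 0.05714 L/cmH2O = 0.8598 s.
t = −τ·ln(1 − 0.95) = −0.8598·ln(0.05) = 2.576 s.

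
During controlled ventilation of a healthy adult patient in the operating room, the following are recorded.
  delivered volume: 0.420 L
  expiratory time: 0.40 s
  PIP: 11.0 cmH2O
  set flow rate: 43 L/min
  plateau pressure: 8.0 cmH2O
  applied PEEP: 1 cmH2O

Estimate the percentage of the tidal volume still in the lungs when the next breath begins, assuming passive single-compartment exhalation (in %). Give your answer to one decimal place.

20.3

Flow: 43 L/min ÷ 60 = 0.7167 L/s.
R = (PIP − Pplat)/V̇ = (11.0 − 8.0) / 0.7167 = 3.0/0.7167 = 4.186 cmH2O·s/L.
C = Vt/(Pplat − PEEP) = 420.0 / (8.0 − 1) = 420.0/7.0 = 60.0 mL/cmH2O.
τ = R × C = 4.186 × 0.06 L/cmH2O = 0.2512 s.
Fraction remaining at end-expiration = e^(−Te/τ) = e^(−0.40/0.2512) = 0.2034 → 20.34%.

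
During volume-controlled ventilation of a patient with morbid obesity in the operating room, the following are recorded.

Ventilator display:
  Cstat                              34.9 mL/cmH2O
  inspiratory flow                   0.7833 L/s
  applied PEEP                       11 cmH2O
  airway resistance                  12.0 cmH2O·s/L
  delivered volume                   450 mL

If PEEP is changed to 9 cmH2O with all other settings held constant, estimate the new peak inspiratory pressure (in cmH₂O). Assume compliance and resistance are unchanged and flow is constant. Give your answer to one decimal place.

31.3

PIP = Vt/C + R·V̇ + PEEP (constant-flow equation of motion).
Only the baseline term changes: ΔPIP = ΔPEEP = 9 − 11 = -2.0 cmH2O.
Original PIP = 450/34.9 + 12.0×0.7833 + 11 = 33.294 cmH2O; new PIP = 33.294 + (-2.0) = 31.294 cmH2O.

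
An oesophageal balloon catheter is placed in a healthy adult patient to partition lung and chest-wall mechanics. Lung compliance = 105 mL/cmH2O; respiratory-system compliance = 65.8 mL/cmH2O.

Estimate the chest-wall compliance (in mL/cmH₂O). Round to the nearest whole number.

176

1/Ccw = 1/Crs − 1/CL.
1/Ccw = 1/65.8 − 1/105 = 0.005674.
Ccw = 176.24 mL/cmH2O.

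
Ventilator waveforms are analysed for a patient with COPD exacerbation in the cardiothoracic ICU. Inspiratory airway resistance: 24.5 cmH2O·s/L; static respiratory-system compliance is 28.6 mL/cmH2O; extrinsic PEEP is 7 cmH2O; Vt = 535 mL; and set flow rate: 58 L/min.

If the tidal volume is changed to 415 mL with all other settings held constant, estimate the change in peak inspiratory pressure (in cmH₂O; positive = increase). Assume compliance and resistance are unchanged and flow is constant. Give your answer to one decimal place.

-4.2

PIP = Vt/C + R·V̇ + PEEP (constant-flow equation of motion).
Only the elastic term changes: ΔPIP = ΔVt / C = (415 − 535) / 28.6 = -4.196 cmH2O.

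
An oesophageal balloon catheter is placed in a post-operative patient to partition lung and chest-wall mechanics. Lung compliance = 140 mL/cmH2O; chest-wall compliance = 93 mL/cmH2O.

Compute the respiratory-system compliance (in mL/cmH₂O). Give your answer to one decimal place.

Lung and chest wall are elastances in series: 1/Crs = 1/CL + 1/Ccw.
1/Crs = 1/140 + 1/93 = 0.0179.
Crs = 55.866 mL/cmH2O.

55.9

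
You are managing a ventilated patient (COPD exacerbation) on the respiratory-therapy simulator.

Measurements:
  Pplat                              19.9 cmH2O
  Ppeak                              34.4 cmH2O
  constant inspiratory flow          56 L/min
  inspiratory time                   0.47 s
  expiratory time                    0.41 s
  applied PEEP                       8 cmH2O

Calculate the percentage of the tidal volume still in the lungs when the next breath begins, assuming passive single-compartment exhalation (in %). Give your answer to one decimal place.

48.9

Flow: 56 L/min ÷ 60 = 0.9333 L/s.
Vt = flow × Ti = 0.9333 L/s × 0.47 s × 1000 mL/L = 438.65 mL.
R = (PIP − Pplat)/V̇ = (34.4 − 19.9) / 0.9333 = 14.5/0.9333 = 15.536 cmH2O·s/L.
C = Vt/(Pplat − PEEP) = 438.65 / (19.9 − 8) = 438.65/11.9 = 36.861 mL/cmH2O.
τ = R × C = 15.536 × 0.03686 L/cmH2O = 0.5727 s.
Fraction remaining at end-expiration = e^(−Te/τ) = e^(−0.41/0.5727) = 0.4887 → 48.87%.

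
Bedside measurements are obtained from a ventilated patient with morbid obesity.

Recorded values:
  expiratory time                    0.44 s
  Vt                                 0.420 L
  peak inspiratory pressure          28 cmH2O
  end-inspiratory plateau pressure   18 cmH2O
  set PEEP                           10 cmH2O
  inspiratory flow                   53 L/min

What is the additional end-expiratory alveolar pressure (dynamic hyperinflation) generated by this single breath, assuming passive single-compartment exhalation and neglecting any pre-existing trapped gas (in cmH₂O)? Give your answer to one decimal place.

Flow: 53 L/min ÷ 60 = 0.8833 L/s.
R = (PIP − Pplat)/V̇ = (28 − 18) / 0.8833 = 10.0/0.8833 = 11.321 cmH2O·s/L.
C = Vt/(Pplat − PEEP) = 420.0 / (18 − 10) = 420.0/8.0 = 52.5 mL/cmH2O.
τ = R × C = 11.321 × 0.0525 L/cmH2O = 0.5944 s.
Fraction remaining = e^(−Te/τ) = e^(−0.44/0.5944) = 0.477; trapped volume = 420.0 × 0.477 = 200.34 mL.
Additional alveolar pressure from trapping ≈ V_trapped / C = 200.34 / 52.5 = 3.816 cmH2O.

3.8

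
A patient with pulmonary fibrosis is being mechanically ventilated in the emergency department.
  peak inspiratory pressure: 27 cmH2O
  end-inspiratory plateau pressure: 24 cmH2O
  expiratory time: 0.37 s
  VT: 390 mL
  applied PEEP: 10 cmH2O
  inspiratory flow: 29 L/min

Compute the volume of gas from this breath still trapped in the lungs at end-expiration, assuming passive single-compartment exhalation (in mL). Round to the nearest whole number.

46

Flow: 29 L/min ÷ 60 = 0.4833 L/s.
R = (PIP − Pplat)/V̇ = (27 − 24) / 0.4833 = 3.0/0.4833 = 6.207 cmH2O·s/L.
C = Vt/(Pplat − PEEP) = 390.0 / (24 − 10) = 390.0/14.0 = 27.857 mL/cmH2O.
τ = R × C = 6.207 × 0.02786 L/cmH2O = 0.1729 s.
Fraction remaining = e^(−Te/τ) = e^(−0.37/0.1729) = 0.1177.
Trapped volume = 390.0 × 0.1177 = 45.903 mL.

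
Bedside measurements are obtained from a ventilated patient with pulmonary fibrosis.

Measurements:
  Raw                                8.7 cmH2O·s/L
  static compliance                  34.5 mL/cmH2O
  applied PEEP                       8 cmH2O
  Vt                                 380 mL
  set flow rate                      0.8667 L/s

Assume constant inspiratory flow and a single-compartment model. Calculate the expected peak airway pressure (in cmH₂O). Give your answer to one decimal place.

Equation of motion (constant flow): PIP = Vt/C + R·V̇ + PEEP.
PIP = 380/34.5 + 8.7×0.8667 + 8 = 11.014 + 7.54 + 8 = 26.554 cmH2O.

26.6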